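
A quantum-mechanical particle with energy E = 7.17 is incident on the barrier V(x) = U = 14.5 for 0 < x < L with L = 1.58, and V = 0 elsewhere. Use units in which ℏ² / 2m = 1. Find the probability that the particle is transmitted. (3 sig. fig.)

Since E < U the interior solution is evanescent with decay constant κ = √(2m(U − E))/ℏ = 2.707.
κL = 4.278, sinh(κL) = 36.03.
The exact tunnelling result is T⁻¹ = 1 + U² sinh²(κL) / [4E(U − E)] = 1299, so T = 0.000770.

T = 0.000770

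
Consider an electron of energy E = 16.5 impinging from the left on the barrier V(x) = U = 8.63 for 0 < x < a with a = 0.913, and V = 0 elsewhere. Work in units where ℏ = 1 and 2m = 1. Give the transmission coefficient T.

Above the barrier the interior wavenumber is k₂ = √(2m(E − U))/ℏ = 2.805, giving phase k₂a = 2.561.
T = [1 + U² sin²(k₂a) / (4E(E − U))]⁻¹ = 1/1.043 = 0.959.

T = 0.959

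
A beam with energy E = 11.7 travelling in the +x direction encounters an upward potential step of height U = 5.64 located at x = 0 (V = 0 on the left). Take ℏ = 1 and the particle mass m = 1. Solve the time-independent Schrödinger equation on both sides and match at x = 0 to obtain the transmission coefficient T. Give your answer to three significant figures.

T = 0.973

The wavenumbers are k₁ = √(2mE)/ℏ = 4.837 on the left and k₂ = √(2m(E − U))/ℏ = 3.481 on the right.
Continuity of ψ and ψ′ at the step yields the reflection amplitude r = (k₁ − k₂)/(k₁ + k₂) = 0.1630; thus R = |r|² = 0.02657, T = 0.9734.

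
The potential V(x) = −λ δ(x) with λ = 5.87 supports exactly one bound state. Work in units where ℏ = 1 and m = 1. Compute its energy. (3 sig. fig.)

E = -17.2

The bound state is ψ(x) = √κ e^{−κ|x|}. The derivative jump ψ'(0⁺) − ψ'(0⁻) = −(2mλ/ℏ²)ψ(0) fixes κ = mλ/ℏ² = 5.870.
Then E = −ℏ²κ²/(2m) = −mλ²/(2ℏ²) = -17.23.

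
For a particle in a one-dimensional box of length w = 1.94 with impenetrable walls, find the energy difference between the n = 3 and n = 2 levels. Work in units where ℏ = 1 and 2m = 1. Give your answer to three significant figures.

ΔE = 13.1

E_n = n²π²ℏ²/(2mw²), so ΔE = (3² − 2²) π²ℏ²/(2mw²).
ΔE = 5 × π² / (2 × 0.5 × 1.94²) = 13.11.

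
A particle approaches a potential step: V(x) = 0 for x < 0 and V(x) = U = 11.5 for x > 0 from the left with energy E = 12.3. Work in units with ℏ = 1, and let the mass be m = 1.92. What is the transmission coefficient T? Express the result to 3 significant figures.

On each side the TISE gives plane waves with k = √(2m(E − V))/ℏ: k₁ = √(2·1.92·12.3) = 6.873, k₂ = √(2·1.92·0.8) = 1.753.
Matching ψ and ψ′ at x = 0 gives r = (k₁ − k₂)/(k₁ + k₂), so R = r² = 0.3523 and T = 1 − R = 0.6477.

T = 0.648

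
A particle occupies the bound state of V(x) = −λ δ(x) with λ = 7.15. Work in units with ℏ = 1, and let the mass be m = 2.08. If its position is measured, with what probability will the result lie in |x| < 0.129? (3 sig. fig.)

The normalised bound state is ψ = √κ e^{−κ|x|} with κ = mλ/ℏ² = 14.87.
P(|x| < d) = ∫_{−d}^{d} κ e^{−2κ|x|} dx = 1 − e^{−2κd} = 1 − e^{−3.837} = 0.9784.

P = 0.978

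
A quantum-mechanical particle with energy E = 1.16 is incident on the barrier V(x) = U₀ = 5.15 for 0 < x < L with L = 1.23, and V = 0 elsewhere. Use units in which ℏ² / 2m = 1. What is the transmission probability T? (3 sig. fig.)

T = 0.0204

Since E < U₀ the interior solution is evanescent with decay constant κ = √(2m(U₀ − E))/ℏ = 1.997.
κL = 2.457, sinh(κL) = 5.792.
Matching ψ, ψ′ at both faces gives T = [1 + U₀² sinh²(κL) / (4E(U₀ − E))]⁻¹ = 1/49.05 = 0.0204.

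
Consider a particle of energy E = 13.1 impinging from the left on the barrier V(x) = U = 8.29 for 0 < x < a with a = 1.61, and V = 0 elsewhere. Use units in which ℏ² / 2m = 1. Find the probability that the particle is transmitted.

E > U: inside the barrier k₂ = √(2m(E − U))/ℏ = 2.193, k₂a = 3.531.
Matching at both interfaces gives T⁻¹ = 1 + U² sin²(k₂a) / [4E(E − U)] = 1.039, hence T = 0.962.

T = 0.962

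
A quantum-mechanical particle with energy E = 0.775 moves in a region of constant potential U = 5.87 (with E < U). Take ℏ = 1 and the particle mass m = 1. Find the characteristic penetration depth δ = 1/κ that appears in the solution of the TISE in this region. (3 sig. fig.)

δ = 0.313

Since E < U the TISE in this region is ψ'' = κ²ψ with κ = √(2m(U − E))/ℏ.
κ = √(2 × 1 × 5.095) = 3.192. The penetration depth is δ = 1/κ = 0.313.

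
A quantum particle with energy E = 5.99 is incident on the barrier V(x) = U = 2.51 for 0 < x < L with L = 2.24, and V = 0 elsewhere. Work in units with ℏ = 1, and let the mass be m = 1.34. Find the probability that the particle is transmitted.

Above the barrier the interior wavenumber is k₂ = √(2m(E − U))/ℏ = 3.054, giving phase k₂L = 6.841.
Matching at both interfaces gives T⁻¹ = 1 + U² sin²(k₂L) / [4E(E − U)] = 1.021, hence T = 0.979.

T = 0.979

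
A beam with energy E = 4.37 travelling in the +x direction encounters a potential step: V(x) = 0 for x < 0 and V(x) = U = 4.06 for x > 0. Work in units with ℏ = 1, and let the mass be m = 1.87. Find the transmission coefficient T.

T = 0.664

On each side the TISE gives plane waves with k = √(2m(E − V))/ℏ: k₁ = √(2·1.87·4.37) = 4.043, k₂ = √(2·1.87·0.31) = 1.077.
Matching ψ and ψ′ at x = 0 gives r = (k₁ − k₂)/(k₁ + k₂), so R = r² = 0.3356 and T = 1 − R = 0.6644.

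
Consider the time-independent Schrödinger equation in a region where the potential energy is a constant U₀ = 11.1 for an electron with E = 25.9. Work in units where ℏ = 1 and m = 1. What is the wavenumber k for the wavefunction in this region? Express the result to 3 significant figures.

k = 5.44

With E > U₀ the solution is oscillatory, ψ ∝ e^{±ikx} with k = √(2m(E − U₀))/ℏ.
k = √(2 × 1 × 14.8) = 5.441.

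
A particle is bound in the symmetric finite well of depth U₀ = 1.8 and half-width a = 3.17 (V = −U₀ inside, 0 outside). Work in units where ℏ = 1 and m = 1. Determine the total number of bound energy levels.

N = 4

The dimensionless depth is z₀ = a√(2mU₀)/ℏ = 3.17 × √(3.600) = 6.015.
A new bound state (alternating even/odd) appears each time z₀ passes a multiple of π/2, so N = ⌊2z₀/π⌋ + 1 = ⌊3.829⌋ + 1 = 4.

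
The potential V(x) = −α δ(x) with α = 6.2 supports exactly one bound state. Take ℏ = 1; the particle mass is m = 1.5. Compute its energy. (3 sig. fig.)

The bound state is ψ(x) = √κ e^{−κ|x|}. The derivative jump ψ'(0⁺) − ψ'(0⁻) = −(2mα/ℏ²)ψ(0) fixes κ = mα/ℏ² = 9.300.
Then E = −ℏ²κ²/(2m) = −mα²/(2ℏ²) = -28.83.

E = -28.8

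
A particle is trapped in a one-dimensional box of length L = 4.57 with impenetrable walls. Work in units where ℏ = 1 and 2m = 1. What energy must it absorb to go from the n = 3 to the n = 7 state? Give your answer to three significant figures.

ΔE = 18.9

E_n = n²π²ℏ²/(2mL²), so ΔE = (7² − 3²) π²ℏ²/(2mL²).
ΔE = 40 × π² / (2 × 0.5 × 4.57²) = 18.90.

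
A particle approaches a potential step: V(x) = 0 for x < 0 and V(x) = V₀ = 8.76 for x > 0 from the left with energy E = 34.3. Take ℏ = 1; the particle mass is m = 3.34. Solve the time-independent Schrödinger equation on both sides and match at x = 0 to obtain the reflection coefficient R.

On each side the TISE gives plane waves with k = √(2m(E − V))/ℏ: k₁ = √(2·3.34·34.3) = 15.14, k₂ = √(2·3.34·25.54) = 13.06.
Matching ψ and ψ′ at x = 0 gives r = (k₁ − k₂)/(k₁ + k₂), so R = r² = 0.005416 and T = 1 − R = 0.9946.

R = 0.00542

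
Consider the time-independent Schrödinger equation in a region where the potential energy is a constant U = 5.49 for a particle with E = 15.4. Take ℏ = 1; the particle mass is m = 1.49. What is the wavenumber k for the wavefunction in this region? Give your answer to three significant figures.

With E > U the solution is oscillatory, ψ ∝ e^{±ikx} with k = √(2m(E − U))/ℏ.
k = √(2 × 1.49 × 9.91) = 5.434.

k = 5.43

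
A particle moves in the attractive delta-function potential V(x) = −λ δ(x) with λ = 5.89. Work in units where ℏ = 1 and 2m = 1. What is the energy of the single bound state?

E = -8.67

For x ≠ 0 the bound state is ψ ∝ e^{−κ|x|}; integrating the TISE across the delta gives the cusp condition 2κ = 2mλ/ℏ², so κ = 2.945.
Then E = −ℏ²κ²/(2m) = −mλ²/(2ℏ²) = -8.673.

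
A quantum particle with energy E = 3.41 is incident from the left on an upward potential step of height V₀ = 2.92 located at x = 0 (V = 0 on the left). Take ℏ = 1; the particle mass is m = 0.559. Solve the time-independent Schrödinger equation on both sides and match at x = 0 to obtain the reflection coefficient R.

On each side the TISE gives plane waves with k = √(2m(E − V))/ℏ: k₁ = √(2·0.559·3.41) = 1.953, k₂ = √(2·0.559·0.49) = 0.7401.
Matching ψ and ψ′ at x = 0 gives r = (k₁ − k₂)/(k₁ + k₂), so R = r² = 0.2027 and T = 1 − R = 0.7973.

R = 0.203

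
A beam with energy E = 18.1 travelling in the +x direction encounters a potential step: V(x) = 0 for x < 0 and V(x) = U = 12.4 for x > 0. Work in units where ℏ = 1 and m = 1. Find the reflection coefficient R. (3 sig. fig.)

The wavenumbers are k₁ = √(2mE)/ℏ = 6.017 on the left and k₂ = √(2m(E − U))/ℏ = 3.376 on the right.
Continuity of ψ and ψ′ at the step yields the reflection amplitude r = (k₁ − k₂)/(k₁ + k₂) = 0.2811; thus R = |r|² = 0.07901, T = 0.9210.

R = 0.0790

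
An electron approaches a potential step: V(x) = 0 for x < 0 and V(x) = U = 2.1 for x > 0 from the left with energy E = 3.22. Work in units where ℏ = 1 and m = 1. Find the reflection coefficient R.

R = 0.0666

On each side the TISE gives plane waves with k = √(2m(E − V))/ℏ: k₁ = √(2·1·3.22) = 2.538, k₂ = √(2·1·1.12) = 1.497.
Continuity of ψ and ψ′ at the step yields the reflection amplitude r = (k₁ − k₂)/(k₁ + k₂) = 0.2580; thus R = |r|² = 0.06659, T = 0.9334.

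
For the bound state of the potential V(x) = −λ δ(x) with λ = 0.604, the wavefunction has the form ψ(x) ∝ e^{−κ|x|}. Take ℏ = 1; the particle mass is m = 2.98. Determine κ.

Integrate −(ℏ²/2m)ψ'' − λδ(x)ψ = Eψ from −ε to +ε: the ψ'' term gives ψ'(0⁺) − ψ'(0⁻) and the δ term gives −(2mλ/ℏ²)ψ(0).
With ψ ∝ e^{−κ|x|} this yields −2κ = −2mλ/ℏ², so κ = mλ/ℏ² = 1.800.

κ = 1.80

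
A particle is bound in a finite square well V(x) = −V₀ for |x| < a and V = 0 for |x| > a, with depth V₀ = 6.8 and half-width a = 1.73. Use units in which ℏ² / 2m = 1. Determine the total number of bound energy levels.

The dimensionless depth is z₀ = a√(2mV₀)/ℏ = 1.73 × √(6.800) = 4.511.
The even/odd transcendental equations gain one root per π/2 in z₀, giving N = 1 + ⌊2z₀/π⌋ = 1 + ⌊2.872⌋ = 3.

N = 3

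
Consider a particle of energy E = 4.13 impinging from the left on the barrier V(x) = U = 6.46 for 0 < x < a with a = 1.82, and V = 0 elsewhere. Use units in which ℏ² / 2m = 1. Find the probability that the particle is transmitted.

Since E < U the interior solution is evanescent with decay constant κ = √(2m(U − E))/ℏ = 1.526.
κa = 2.778, sinh(κa) = 8.013.
The exact tunnelling result is T⁻¹ = 1 + U² sinh²(κa) / [4E(U − E)] = 70.62, so T = 0.0142.

T = 0.0142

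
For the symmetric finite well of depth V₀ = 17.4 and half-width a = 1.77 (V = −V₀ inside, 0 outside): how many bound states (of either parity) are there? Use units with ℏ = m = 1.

N = 7

The dimensionless depth is z₀ = a√(2mV₀)/ℏ = 1.77 × √(34.80) = 10.44.
The even/odd transcendental equations gain one root per π/2 in z₀, giving N = 1 + ⌊2z₀/π⌋ = 1 + ⌊6.647⌋ = 7.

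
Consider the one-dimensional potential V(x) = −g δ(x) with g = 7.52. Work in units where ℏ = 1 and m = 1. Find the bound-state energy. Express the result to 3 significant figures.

The bound state is ψ(x) = √κ e^{−κ|x|}. The derivative jump ψ'(0⁺) − ψ'(0⁻) = −(2mg/ℏ²)ψ(0) fixes κ = mg/ℏ² = 7.520.
Then E = −ℏ²κ²/(2m) = −mg²/(2ℏ²) = -28.28.

E = -28.3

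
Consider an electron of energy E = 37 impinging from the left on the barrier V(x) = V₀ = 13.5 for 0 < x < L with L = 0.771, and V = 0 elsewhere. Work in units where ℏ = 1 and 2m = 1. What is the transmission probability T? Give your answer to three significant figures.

E > V₀: inside the barrier k₂ = √(2m(E − V₀))/ℏ = 4.848, k₂L = 3.738.
Matching at both interfaces gives T⁻¹ = 1 + V₀² sin²(k₂L) / [4E(E − V₀)] = 1.017, hence T = 0.984.

T = 0.984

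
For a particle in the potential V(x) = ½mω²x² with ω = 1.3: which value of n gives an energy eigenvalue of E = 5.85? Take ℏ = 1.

n = 4

Invert E_n = (n + ½)ℏω: n = E/ℏω − ½ = 4.000, so n = 4.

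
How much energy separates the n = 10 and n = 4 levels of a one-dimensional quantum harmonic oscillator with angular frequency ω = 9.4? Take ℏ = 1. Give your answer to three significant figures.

ΔE = 56.4

E_n = ℏω(n + ½), so ΔE = (10 − 4) ℏω = 6 × 9.4 = 56.40.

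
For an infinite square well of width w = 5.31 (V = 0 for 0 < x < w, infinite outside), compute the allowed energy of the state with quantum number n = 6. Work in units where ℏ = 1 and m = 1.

E = 6.30

Requiring ψ(0) = ψ(w) = 0 quantises k = nπ/w, hence E_n = ℏ²k²/2m = n²π²ℏ²/(2mw²).
E_6 = 6² × π² / (2 × 1 × 5.31²) = 6.301.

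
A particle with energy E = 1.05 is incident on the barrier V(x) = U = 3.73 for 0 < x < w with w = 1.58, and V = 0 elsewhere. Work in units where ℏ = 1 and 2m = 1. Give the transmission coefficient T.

T = 0.0182

E < U: inside the barrier ψ ∝ e^{±κx} with κ = √(2m(U − E))/ℏ = 1.637.
κw = 2.587, sinh(κw) = 6.604.
The exact tunnelling result is T⁻¹ = 1 + U² sinh²(κw) / [4E(U − E)] = 54.91, so T = 0.0182.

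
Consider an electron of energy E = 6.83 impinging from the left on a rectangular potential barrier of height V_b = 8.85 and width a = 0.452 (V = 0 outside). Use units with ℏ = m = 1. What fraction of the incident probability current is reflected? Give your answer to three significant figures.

Since E < V_b the interior solution is evanescent with decay constant κ = √(2m(V_b − E))/ℏ = 2.010.
κa = 0.9085, sinh(κa) = 1.039.
The exact tunnelling result is T⁻¹ = 1 + V_b² sinh²(κa) / [4E(V_b − E)] = 2.531, so T = 0.395.
R = 1 − T = 0.605.

R = 0.605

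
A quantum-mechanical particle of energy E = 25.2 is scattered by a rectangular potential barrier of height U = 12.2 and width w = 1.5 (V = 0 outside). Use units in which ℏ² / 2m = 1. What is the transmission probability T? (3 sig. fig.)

E > U: inside the barrier k₂ = √(2m(E − U))/ℏ = 3.606, k₂w = 5.408.
Matching at both interfaces gives T⁻¹ = 1 + U² sin²(k₂w) / [4E(E − U)] = 1.067, hence T = 0.937.

T = 0.937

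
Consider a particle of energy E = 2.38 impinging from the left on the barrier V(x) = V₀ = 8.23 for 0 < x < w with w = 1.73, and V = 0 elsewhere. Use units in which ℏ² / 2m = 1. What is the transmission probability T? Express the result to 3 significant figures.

E < V₀: inside the barrier ψ ∝ e^{±κx} with κ = √(2m(V₀ − E))/ℏ = 2.419.
κw = 4.184, sinh(κw) = 32.82.
Matching ψ, ψ′ at both faces gives T = [1 + V₀² sinh²(κw) / (4E(V₀ − E))]⁻¹ = 1/1311 = 0.000763.

T = 0.000763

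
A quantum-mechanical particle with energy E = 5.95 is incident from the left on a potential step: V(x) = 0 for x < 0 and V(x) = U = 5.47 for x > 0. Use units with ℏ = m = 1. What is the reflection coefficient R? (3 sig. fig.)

R = 0.311

On each side the TISE gives plane waves with k = √(2m(E − V))/ℏ: k₁ = √(2·1·5.95) = 3.450, k₂ = √(2·1·0.48) = 0.9798.
Matching ψ and ψ′ at x = 0 gives r = (k₁ − k₂)/(k₁ + k₂), so R = r² = 0.3109 and T = 1 − R = 0.6891.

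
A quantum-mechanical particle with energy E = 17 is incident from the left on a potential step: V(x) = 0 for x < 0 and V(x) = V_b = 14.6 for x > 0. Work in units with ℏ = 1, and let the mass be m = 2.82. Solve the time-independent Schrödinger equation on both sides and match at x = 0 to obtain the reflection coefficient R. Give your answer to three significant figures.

The wavenumbers are k₁ = √(2mE)/ℏ = 9.792 on the left and k₂ = √(2m(E − V_b))/ℏ = 3.679 on the right.
Continuity of ψ and ψ′ at the step yields the reflection amplitude r = (k₁ − k₂)/(k₁ + k₂) = 0.4538; thus R = |r|² = 0.2059, T = 0.7941.

R = 0.206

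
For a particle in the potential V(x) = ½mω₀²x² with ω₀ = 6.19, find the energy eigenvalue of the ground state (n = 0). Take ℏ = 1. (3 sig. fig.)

E = 3.10

The oscillator eigenvalues are E_n = ℏω₀(n + ½), so E_0 = 6.19 × 0.5 = 3.095.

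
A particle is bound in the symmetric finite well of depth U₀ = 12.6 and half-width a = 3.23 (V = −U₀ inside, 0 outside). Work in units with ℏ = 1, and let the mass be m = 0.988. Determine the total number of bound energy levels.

Define the well-strength parameter z₀ = (a/ℏ)√(2mU₀) = 3.23 × √(2·0.988·12.6) = 16.12.
The even/odd transcendental equations gain one root per π/2 in z₀, giving N = 1 + ⌊2z₀/π⌋ = 1 + ⌊10.26⌋ = 11.

N = 11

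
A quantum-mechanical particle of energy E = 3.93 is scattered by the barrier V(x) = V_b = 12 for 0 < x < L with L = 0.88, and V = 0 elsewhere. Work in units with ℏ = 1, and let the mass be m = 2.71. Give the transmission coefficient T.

T = 0.0000310

E < V_b: inside the barrier ψ ∝ e^{±κx} with κ = √(2m(V_b − E))/ℏ = 6.614.
κL = 5.820, sinh(κL) = 168.5.
Matching ψ, ψ′ at both faces gives T = [1 + V_b² sinh²(κL) / (4E(V_b − E))]⁻¹ = 1/32220 = 0.0000310.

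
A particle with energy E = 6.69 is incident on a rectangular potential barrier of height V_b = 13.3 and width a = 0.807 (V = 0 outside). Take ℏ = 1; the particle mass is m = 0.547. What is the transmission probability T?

E < V_b: inside the barrier ψ ∝ e^{±κx} with κ = √(2m(V_b − E))/ℏ = 2.689.
κa = 2.170, sinh(κa) = 4.323.
The exact tunnelling result is T⁻¹ = 1 + V_b² sinh²(κa) / [4E(V_b − E)] = 19.69, so T = 0.0508.

T = 0.0508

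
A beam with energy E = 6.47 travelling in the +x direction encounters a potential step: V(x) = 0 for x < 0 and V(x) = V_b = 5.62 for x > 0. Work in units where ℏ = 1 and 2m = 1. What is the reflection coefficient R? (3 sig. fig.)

R = 0.219

On each side the TISE gives plane waves with k = √(2m(E − V))/ℏ: k₁ = √(2·½·6.47) = 2.544, k₂ = √(2·½·0.85) = 0.9220.
Matching ψ and ψ′ at x = 0 gives r = (k₁ − k₂)/(k₁ + k₂), so R = r² = 0.2190 and T = 1 − R = 0.7810.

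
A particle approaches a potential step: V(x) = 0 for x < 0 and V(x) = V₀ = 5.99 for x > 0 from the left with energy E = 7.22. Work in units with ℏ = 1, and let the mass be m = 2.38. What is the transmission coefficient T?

T = 0.827

On each side the TISE gives plane waves with k = √(2m(E − V))/ℏ: k₁ = √(2·2.38·7.22) = 5.862, k₂ = √(2·2.38·1.23) = 2.420.
Continuity of ψ and ψ′ at the step yields the reflection amplitude r = (k₁ − k₂)/(k₁ + k₂) = 0.4157; thus R = |r|² = 0.1728, T = 0.8272.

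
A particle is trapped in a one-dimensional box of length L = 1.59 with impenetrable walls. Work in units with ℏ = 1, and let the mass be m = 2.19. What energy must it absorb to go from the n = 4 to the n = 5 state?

ΔE = 8.02

E_n = n²π²ℏ²/(2mL²), so ΔE = (5² − 4²) π²ℏ²/(2mL²).
ΔE = 9 × π² / (2 × 2.19 × 1.59²) = 8.022.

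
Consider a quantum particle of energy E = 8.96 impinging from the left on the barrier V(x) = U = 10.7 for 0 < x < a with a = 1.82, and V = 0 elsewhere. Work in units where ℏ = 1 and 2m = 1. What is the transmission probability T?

T = 0.0179

E < U: inside the barrier ψ ∝ e^{±κx} with κ = √(2m(U − E))/ℏ = 1.319.
κa = 2.401, sinh(κa) = 5.470.
The exact tunnelling result is T⁻¹ = 1 + U² sinh²(κa) / [4E(U − E)] = 55.94, so T = 0.0179.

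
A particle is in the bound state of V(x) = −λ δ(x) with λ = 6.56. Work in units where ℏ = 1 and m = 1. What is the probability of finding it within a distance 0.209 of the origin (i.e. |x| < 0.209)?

The normalised bound state is ψ = √κ e^{−κ|x|} with κ = mλ/ℏ² = 6.560.
P(|x| < d) = ∫_{−d}^{d} κ e^{−2κ|x|} dx = 1 − e^{−2κd} = 1 − e^{−2.742} = 0.9356.

P = 0.936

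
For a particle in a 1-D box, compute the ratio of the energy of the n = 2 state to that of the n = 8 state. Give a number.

Since E_n ∝ n², the ratio is (2/8)² = 0.0625.

0.0625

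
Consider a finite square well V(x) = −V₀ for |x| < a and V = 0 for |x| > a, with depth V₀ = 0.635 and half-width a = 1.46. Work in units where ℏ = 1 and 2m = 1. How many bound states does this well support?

N = 1

Define the well-strength parameter z₀ = (a/ℏ)√(2mV₀) = 1.46 × √(2·0.5·0.635) = 1.163.
The even/odd transcendental equations gain one root per π/2 in z₀, giving N = 1 + ⌊2z₀/π⌋ = 1 + ⌊0.7407⌋ = 1.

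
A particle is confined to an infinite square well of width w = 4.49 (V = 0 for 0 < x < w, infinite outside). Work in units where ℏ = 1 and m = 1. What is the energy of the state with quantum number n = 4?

E = 3.92

Requiring ψ(0) = ψ(w) = 0 quantises k = nπ/w, hence E_n = ℏ²k²/2m = n²π²ℏ²/(2mw²).
E_4 = 4² × π² / (2 × 1 × 4.49²) = 3.916.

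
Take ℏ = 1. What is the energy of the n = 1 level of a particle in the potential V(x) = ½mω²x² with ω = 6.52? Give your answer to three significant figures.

E = 9.78

The oscillator eigenvalues are E_n = ℏω(n + ½), so E_1 = 6.52 × 1.5 = 9.780.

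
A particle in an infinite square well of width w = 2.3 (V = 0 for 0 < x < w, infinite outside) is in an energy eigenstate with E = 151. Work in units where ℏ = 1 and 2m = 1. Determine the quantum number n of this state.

n = 9

For an infinite well E_n = n²π²ℏ²/(2mw²), so n = (w/πℏ)√(2mE).
n = (2.3/π) × √(2 × 0.5 × 151) = 8.996 → n = 9.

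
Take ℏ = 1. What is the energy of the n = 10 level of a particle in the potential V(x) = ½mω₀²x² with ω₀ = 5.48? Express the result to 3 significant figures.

The oscillator eigenvalues are E_n = ℏω₀(n + ½), so E_10 = 5.48 × 10.5 = 57.54.

E = 57.5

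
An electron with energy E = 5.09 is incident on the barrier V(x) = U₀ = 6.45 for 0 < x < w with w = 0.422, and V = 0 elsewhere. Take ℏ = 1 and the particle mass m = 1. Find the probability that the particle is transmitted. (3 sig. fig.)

T = 0.540

Since E < U₀ the interior solution is evanescent with decay constant κ = √(2m(U₀ − E))/ℏ = 1.649.
κw = 0.6960, sinh(κw) = 0.7535.
The exact tunnelling result is T⁻¹ = 1 + U₀² sinh²(κw) / [4E(U₀ − E)] = 1.853, so T = 0.540.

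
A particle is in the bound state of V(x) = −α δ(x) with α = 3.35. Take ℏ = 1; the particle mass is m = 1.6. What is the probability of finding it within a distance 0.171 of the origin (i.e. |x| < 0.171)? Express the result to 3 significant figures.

The normalised bound state is ψ = √κ e^{−κ|x|} with κ = mα/ℏ² = 5.360.
P(|x| < d) = ∫_{−d}^{d} κ e^{−2κ|x|} dx = 1 − e^{−2κd} = 1 − e^{−1.833} = 0.8401.

P = 0.840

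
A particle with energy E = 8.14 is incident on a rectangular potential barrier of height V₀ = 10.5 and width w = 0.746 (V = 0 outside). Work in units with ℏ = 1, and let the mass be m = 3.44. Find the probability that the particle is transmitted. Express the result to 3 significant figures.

T = 0.00681

E < V₀: inside the barrier ψ ∝ e^{±κx} with κ = √(2m(V₀ − E))/ℏ = 4.029.
κw = 3.006, sinh(κw) = 10.08.
Matching ψ, ψ′ at both faces gives T = [1 + V₀² sinh²(κw) / (4E(V₀ − E))]⁻¹ = 1/146.7 = 0.00681.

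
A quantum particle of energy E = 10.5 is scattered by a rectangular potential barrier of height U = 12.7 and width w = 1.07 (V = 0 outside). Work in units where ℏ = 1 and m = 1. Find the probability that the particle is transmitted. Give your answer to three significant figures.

E < U: inside the barrier ψ ∝ e^{±κx} with κ = √(2m(U − E))/ℏ = 2.098.
κw = 2.244, sinh(κw) = 4.665.
Matching ψ, ψ′ at both faces gives T = [1 + U² sinh²(κw) / (4E(U − E))]⁻¹ = 1/38.98 = 0.0257.

T = 0.0257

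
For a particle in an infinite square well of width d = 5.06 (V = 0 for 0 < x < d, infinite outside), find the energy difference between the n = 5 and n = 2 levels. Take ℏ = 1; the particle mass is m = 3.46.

ΔE = 1.17

E_n = n²π²ℏ²/(2md²), so ΔE = (5² − 2²) π²ℏ²/(2md²).
ΔE = 21 × π² / (2 × 3.46 × 5.06²) = 1.170.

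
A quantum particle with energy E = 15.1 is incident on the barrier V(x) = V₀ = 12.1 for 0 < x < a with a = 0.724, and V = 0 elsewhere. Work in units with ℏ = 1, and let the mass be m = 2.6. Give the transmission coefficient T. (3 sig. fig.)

T = 0.941

E > V₀: inside the barrier k₂ = √(2m(E − V₀))/ℏ = 3.950, k₂a = 2.860.
T = [1 + V₀² sin²(k₂a) / (4E(E − V₀))]⁻¹ = 1/1.063 = 0.941.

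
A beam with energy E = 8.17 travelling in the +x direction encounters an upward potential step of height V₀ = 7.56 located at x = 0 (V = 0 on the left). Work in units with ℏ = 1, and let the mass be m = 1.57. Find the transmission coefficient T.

On each side the TISE gives plane waves with k = √(2m(E − V))/ℏ: k₁ = √(2·1.57·8.17) = 5.065, k₂ = √(2·1.57·0.61) = 1.384.
Matching ψ and ψ′ at x = 0 gives r = (k₁ − k₂)/(k₁ + k₂), so R = r² = 0.3258 and T = 1 − R = 0.6742.

T = 0.674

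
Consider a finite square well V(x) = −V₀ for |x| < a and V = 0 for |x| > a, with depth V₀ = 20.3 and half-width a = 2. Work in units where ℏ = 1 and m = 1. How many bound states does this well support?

N = 9

Define the well-strength parameter z₀ = (a/ℏ)√(2mV₀) = 2 × √(2·1·20.3) = 12.74.
A new bound state (alternating even/odd) appears each time z₀ passes a multiple of π/2, so N = ⌊2z₀/π⌋ + 1 = ⌊8.113⌋ + 1 = 9.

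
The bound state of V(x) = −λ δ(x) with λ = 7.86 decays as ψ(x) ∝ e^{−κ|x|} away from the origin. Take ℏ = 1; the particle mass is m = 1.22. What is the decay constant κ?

Integrate −(ℏ²/2m)ψ'' − λδ(x)ψ = Eψ from −ε to +ε: the ψ'' term gives ψ'(0⁺) − ψ'(0⁻) and the δ term gives −(2mλ/ℏ²)ψ(0).
With ψ ∝ e^{−κ|x|} this yields −2κ = −2mλ/ℏ², so κ = mλ/ℏ² = 9.589.

κ = 9.59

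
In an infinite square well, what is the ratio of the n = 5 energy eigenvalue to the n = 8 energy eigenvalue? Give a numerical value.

E_n = n²π²ℏ²/(2mL²) so the ratio is n₂²/n₁² = 25/64 = 0.390625.

0.390625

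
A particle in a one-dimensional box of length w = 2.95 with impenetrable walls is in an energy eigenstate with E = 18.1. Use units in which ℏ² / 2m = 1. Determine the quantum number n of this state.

For an infinite well E_n = n²π²ℏ²/(2mw²), so n = (w/πℏ)√(2mE).
n = (2.95/π) × √(2 × 0.5 × 18.1) = 3.995 → n = 4.

n = 4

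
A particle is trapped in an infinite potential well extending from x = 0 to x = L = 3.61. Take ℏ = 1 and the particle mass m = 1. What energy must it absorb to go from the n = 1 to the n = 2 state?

E_n = n²π²ℏ²/(2mL²), so ΔE = (2² − 1²) π²ℏ²/(2mL²).
ΔE = 3 × π² / (2 × 1 × 3.61²) = 1.136.

ΔE = 1.14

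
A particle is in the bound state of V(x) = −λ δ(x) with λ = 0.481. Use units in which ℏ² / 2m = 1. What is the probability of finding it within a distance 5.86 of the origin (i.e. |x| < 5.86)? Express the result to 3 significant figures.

The normalised bound state is ψ = √κ e^{−κ|x|} with κ = mλ/ℏ² = 0.2405.
P(|x| < d) = ∫_{−d}^{d} κ e^{−2κ|x|} dx = 1 − e^{−2κd} = 1 − e^{−2.819} = 0.9403.

P = 0.940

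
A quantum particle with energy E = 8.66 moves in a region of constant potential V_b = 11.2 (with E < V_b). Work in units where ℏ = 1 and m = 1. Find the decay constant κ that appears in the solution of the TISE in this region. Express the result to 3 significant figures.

κ = 2.25

Since E < V_b the TISE in this region is ψ'' = κ²ψ with κ = √(2m(V_b − E))/ℏ.
κ = √(2 × 1 × 2.54) = 2.254.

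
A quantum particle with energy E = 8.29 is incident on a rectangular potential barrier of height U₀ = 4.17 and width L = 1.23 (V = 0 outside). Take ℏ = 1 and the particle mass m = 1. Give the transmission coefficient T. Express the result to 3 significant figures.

Above the barrier the interior wavenumber is k₂ = √(2m(E − U₀))/ℏ = 2.871, giving phase k₂L = 3.531.
T = [1 + U₀² sin²(k₂L) / (4E(E − U₀))]⁻¹ = 1/1.018 = 0.982.

T = 0.982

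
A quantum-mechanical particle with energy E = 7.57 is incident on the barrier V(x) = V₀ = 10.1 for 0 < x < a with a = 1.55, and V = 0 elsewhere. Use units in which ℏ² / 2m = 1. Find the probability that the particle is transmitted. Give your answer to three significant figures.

T = 0.0215

Since E < V₀ the interior solution is evanescent with decay constant κ = √(2m(V₀ − E))/ℏ = 1.591.
κa = 2.465, sinh(κa) = 5.842.
Matching ψ, ψ′ at both faces gives T = [1 + V₀² sinh²(κa) / (4E(V₀ − E))]⁻¹ = 1/46.44 = 0.0215.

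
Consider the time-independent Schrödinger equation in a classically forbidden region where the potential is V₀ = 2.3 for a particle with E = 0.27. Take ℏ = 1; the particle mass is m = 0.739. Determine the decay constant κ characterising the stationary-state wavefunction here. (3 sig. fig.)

κ = 1.73

Since E < V₀ the TISE in this region is ψ'' = κ²ψ with κ = √(2m(V₀ − E))/ℏ.
κ = √(2 × 0.739 × 2.03) = 1.732.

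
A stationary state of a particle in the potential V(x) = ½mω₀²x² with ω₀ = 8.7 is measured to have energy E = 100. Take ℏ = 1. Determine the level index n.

n = 11

Invert E_n = (n + ½)ℏω₀: n = E/ℏω₀ − ½ = 10.994, so n = 11.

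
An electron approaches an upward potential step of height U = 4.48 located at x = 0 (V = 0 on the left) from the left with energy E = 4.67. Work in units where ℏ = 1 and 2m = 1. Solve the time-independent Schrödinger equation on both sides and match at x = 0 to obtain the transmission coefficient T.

The wavenumbers are k₁ = √(2mE)/ℏ = 2.161 on the left and k₂ = √(2m(E − U))/ℏ = 0.4359 on the right.
Continuity of ψ and ψ′ at the step yields the reflection amplitude r = (k₁ − k₂)/(k₁ + k₂) = 0.6643; thus R = |r|² = 0.4413, T = 0.5587.

T = 0.559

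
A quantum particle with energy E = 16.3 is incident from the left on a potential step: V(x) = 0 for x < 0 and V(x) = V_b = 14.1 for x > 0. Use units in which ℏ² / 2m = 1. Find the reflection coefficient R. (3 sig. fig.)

On each side the TISE gives plane waves with k = √(2m(E − V))/ℏ: k₁ = √(2·½·16.3) = 4.037, k₂ = √(2·½·2.2) = 1.483.
Continuity of ψ and ψ′ at the step yields the reflection amplitude r = (k₁ − k₂)/(k₁ + k₂) = 0.4626; thus R = |r|² = 0.2140, T = 0.7860.

R = 0.214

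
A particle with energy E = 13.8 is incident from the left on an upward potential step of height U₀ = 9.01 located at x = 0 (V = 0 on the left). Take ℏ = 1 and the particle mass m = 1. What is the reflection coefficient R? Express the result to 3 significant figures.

On each side the TISE gives plane waves with k = √(2m(E − V))/ℏ: k₁ = √(2·1·13.8) = 5.254, k₂ = √(2·1·4.79) = 3.095.
Continuity of ψ and ψ′ at the step yields the reflection amplitude r = (k₁ − k₂)/(k₁ + k₂) = 0.2585; thus R = |r|² = 0.06684, T = 0.9332.

R = 0.0668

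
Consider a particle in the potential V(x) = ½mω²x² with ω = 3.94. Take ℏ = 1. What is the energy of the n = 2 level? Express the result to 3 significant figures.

E = 9.85

Using E_n = (n + ½)ℏω: E_2 = 2.5 × 3.94 = 9.850.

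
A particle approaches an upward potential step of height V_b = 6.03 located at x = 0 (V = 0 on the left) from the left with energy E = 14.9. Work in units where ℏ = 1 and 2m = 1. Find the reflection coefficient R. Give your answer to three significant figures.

On each side the TISE gives plane waves with k = √(2m(E − V))/ℏ: k₁ = √(2·½·14.9) = 3.860, k₂ = √(2·½·8.87) = 2.978.
Continuity of ψ and ψ′ at the step yields the reflection amplitude r = (k₁ − k₂)/(k₁ + k₂) = 0.1289; thus R = |r|² = 0.01663, T = 0.9834.

R = 0.0166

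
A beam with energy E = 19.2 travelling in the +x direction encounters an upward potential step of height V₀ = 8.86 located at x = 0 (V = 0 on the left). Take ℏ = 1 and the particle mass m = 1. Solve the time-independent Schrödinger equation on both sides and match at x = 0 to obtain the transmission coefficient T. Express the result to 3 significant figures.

T = 0.976

On each side the TISE gives plane waves with k = √(2m(E − V))/ℏ: k₁ = √(2·1·19.2) = 6.197, k₂ = √(2·1·10.34) = 4.548.
Continuity of ψ and ψ′ at the step yields the reflection amplitude r = (k₁ − k₂)/(k₁ + k₂) = 0.1535; thus R = |r|² = 0.02356, T = 0.9764.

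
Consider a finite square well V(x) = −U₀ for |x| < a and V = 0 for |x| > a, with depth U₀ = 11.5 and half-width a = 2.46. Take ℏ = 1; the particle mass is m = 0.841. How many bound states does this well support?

N = 7

The dimensionless depth is z₀ = a√(2mU₀)/ℏ = 2.46 × √(19.34) = 10.82.
The even/odd transcendental equations gain one root per π/2 in z₀, giving N = 1 + ⌊2z₀/π⌋ = 1 + ⌊6.888⌋ = 7.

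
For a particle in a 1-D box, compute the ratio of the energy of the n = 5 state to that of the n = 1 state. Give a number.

25

E_n = n²π²ℏ²/(2mL²) so the ratio is n₂²/n₁² = 25/1 = 25.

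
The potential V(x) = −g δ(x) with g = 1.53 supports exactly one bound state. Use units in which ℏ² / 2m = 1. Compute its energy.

E = -0.585

The bound state is ψ(x) = √κ e^{−κ|x|}. The derivative jump ψ'(0⁺) − ψ'(0⁻) = −(2mg/ℏ²)ψ(0) fixes κ = mg/ℏ² = 0.7650.
Then E = −ℏ²κ²/(2m) = −mg²/(2ℏ²) = -0.5852.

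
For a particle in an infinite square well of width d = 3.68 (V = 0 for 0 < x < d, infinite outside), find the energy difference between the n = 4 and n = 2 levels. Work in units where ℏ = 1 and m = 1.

ΔE = 4.37

E_n = n²π²ℏ²/(2md²), so ΔE = (4² − 2²) π²ℏ²/(2md²).
ΔE = 12 × π² / (2 × 1 × 3.68²) = 4.373.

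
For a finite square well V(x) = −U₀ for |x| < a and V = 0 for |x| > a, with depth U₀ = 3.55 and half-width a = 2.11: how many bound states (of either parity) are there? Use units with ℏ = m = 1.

The dimensionless depth is z₀ = a√(2mU₀)/ℏ = 2.11 × √(7.100) = 5.622.
The even/odd transcendental equations gain one root per π/2 in z₀, giving N = 1 + ⌊2z₀/π⌋ = 1 + ⌊3.579⌋ = 4.

N = 4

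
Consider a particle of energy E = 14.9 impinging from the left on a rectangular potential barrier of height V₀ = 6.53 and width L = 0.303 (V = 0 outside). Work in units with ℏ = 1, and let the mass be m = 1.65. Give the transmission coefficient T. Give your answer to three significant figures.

Above the barrier the interior wavenumber is k₂ = √(2m(E − V₀))/ℏ = 5.256, giving phase k₂L = 1.592.
Matching at both interfaces gives T⁻¹ = 1 + V₀² sin²(k₂L) / [4E(E − V₀)] = 1.085, hence T = 0.921.

T = 0.921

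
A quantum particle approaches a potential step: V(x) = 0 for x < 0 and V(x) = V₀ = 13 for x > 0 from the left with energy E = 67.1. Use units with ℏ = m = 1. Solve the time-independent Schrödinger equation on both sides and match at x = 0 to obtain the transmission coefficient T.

T = 0.997

On each side the TISE gives plane waves with k = √(2m(E − V))/ℏ: k₁ = √(2·1·67.1) = 11.58, k₂ = √(2·1·54.1) = 10.40.
Continuity of ψ and ψ′ at the step yields the reflection amplitude r = (k₁ − k₂)/(k₁ + k₂) = 0.05379; thus R = |r|² = 0.002893, T = 0.9971.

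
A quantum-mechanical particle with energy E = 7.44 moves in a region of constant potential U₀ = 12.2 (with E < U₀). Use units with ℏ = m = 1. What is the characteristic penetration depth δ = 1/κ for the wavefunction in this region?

Since E < U₀ the TISE in this region is ψ'' = κ²ψ with κ = √(2m(U₀ − E))/ℏ.
κ = √(2 × 1 × 4.76) = 3.085. The penetration depth is δ = 1/κ = 0.324.

δ = 0.324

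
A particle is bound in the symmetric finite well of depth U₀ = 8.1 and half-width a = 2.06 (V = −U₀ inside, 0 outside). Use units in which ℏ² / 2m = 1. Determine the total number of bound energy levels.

N = 4

Define the well-strength parameter z₀ = (a/ℏ)√(2mU₀) = 2.06 × √(2·0.5·8.1) = 5.863.
A new bound state (alternating even/odd) appears each time z₀ passes a multiple of π/2, so N = ⌊2z₀/π⌋ + 1 = ⌊3.732⌋ + 1 = 4.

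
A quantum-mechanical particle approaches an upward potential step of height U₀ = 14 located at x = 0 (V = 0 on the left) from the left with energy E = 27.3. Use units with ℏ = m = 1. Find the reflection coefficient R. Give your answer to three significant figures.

R = 0.0316

On each side the TISE gives plane waves with k = √(2m(E − V))/ℏ: k₁ = √(2·1·27.3) = 7.389, k₂ = √(2·1·13.3) = 5.158.
Continuity of ψ and ψ′ at the step yields the reflection amplitude r = (k₁ − k₂)/(k₁ + k₂) = 0.1779; thus R = |r|² = 0.03164, T = 0.9684.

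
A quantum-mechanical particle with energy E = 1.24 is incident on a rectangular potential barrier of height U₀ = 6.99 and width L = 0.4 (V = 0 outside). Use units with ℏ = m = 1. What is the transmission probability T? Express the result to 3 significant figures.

T = 0.151

E < U₀: inside the barrier ψ ∝ e^{±κx} with κ = √(2m(U₀ − E))/ℏ = 3.391.
κL = 1.356, sinh(κL) = 1.812.
The exact tunnelling result is T⁻¹ = 1 + U₀² sinh²(κL) / [4E(U₀ − E)] = 6.628, so T = 0.151.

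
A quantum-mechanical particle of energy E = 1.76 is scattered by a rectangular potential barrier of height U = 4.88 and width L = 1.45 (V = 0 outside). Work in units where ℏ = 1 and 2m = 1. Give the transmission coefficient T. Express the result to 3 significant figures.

E < U: inside the barrier ψ ∝ e^{±κx} with κ = √(2m(U − E))/ℏ = 1.766.
κL = 2.561, sinh(κL) = 6.437.
Matching ψ, ψ′ at both faces gives T = [1 + U² sinh²(κL) / (4E(U − E))]⁻¹ = 1/45.93 = 0.0218.

T = 0.0218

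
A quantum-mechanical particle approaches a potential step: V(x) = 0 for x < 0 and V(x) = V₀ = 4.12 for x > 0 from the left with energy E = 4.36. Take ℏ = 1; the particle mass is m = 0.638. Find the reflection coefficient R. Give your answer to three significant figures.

The wavenumbers are k₁ = √(2mE)/ℏ = 2.359 on the left and k₂ = √(2m(E − V₀))/ℏ = 0.5534 on the right.
Continuity of ψ and ψ′ at the step yields the reflection amplitude r = (k₁ − k₂)/(k₁ + k₂) = 0.6199; thus R = |r|² = 0.3843, T = 0.6157.

R = 0.384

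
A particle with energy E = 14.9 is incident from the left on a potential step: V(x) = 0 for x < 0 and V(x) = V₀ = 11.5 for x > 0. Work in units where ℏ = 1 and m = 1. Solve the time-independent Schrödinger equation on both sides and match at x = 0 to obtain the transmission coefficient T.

The wavenumbers are k₁ = √(2mE)/ℏ = 5.459 on the left and k₂ = √(2m(E − V₀))/ℏ = 2.608 on the right.
Continuity of ψ and ψ′ at the step yields the reflection amplitude r = (k₁ − k₂)/(k₁ + k₂) = 0.3535; thus R = |r|² = 0.1249, T = 0.8751.

T = 0.875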